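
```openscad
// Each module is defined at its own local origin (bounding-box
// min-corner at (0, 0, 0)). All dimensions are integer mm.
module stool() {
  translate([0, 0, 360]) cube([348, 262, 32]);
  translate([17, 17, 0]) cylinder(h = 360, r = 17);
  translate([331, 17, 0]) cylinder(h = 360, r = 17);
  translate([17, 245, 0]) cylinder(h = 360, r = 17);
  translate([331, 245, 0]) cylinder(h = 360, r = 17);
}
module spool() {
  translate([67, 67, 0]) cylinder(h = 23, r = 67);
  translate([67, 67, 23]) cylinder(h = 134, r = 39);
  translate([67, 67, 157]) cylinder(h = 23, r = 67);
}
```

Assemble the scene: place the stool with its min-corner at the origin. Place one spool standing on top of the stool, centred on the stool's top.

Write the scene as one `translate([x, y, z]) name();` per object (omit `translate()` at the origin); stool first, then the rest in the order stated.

stool();
translate([107, 64, 392]) spool();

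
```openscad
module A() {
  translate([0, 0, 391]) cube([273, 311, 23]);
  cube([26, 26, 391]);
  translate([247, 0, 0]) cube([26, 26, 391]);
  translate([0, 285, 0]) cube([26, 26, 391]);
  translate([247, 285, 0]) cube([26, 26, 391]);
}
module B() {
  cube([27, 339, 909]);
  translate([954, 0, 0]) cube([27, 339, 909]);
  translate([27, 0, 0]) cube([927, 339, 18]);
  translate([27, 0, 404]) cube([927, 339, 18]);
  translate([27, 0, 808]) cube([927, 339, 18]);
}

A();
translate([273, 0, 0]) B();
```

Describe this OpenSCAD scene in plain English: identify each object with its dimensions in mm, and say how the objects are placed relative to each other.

A is a four-legged stool. The seat is a 273×311×23 mm slab whose top surface is at z = 414 mm; four square legs, each 26×26 mm in cross-section, run from the floor (z = 0) to the underside of the seat, each flush with a corner of the seat.

B is an open bookshelf. Two side panels, each 27 mm thick, 339 mm deep and 909 mm tall, stand 981 mm apart (outside-to-outside). Between them sit 3 shelves, each 18 mm thick and 339 mm deep, spanning the full gap between the sides. The bottom shelf rests on the floor (its underside at z = 0) and the clear gap between one shelf's top and the next shelf's underside is 386 mm.

The bookshelf is against the stool's +x side, with their −y faces flush.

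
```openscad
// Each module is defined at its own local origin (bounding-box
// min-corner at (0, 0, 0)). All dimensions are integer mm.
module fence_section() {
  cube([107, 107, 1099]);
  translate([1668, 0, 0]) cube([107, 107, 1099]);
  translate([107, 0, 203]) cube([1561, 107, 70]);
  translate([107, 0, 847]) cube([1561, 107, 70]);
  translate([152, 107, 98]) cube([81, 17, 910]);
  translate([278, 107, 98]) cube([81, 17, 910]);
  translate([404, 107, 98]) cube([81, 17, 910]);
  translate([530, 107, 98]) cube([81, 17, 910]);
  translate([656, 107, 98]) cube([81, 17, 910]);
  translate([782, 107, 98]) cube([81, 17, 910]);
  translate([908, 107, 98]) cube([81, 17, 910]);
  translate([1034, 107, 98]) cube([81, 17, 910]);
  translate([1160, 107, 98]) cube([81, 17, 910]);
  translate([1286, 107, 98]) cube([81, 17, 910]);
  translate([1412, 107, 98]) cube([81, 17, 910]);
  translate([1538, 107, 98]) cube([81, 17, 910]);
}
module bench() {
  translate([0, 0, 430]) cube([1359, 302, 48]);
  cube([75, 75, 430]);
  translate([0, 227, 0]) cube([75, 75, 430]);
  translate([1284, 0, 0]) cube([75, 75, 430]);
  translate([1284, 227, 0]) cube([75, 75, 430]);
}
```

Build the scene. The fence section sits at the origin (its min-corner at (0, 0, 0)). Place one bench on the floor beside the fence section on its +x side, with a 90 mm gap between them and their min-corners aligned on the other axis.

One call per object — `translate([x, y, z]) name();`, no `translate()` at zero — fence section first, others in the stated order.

fence_section();
translate([1865, 0, 0]) bench();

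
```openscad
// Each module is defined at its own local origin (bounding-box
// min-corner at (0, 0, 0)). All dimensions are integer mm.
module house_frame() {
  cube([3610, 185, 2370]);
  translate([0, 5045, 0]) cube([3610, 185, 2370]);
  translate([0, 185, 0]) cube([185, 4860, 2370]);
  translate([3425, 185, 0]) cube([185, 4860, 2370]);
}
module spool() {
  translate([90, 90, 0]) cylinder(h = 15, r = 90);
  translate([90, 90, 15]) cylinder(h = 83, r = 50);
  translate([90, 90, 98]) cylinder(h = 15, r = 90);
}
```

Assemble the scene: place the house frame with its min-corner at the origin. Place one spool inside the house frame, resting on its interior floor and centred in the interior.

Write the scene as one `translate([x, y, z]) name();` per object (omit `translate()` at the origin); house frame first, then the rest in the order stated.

house_frame();
translate([1715, 2525, 0]) spool();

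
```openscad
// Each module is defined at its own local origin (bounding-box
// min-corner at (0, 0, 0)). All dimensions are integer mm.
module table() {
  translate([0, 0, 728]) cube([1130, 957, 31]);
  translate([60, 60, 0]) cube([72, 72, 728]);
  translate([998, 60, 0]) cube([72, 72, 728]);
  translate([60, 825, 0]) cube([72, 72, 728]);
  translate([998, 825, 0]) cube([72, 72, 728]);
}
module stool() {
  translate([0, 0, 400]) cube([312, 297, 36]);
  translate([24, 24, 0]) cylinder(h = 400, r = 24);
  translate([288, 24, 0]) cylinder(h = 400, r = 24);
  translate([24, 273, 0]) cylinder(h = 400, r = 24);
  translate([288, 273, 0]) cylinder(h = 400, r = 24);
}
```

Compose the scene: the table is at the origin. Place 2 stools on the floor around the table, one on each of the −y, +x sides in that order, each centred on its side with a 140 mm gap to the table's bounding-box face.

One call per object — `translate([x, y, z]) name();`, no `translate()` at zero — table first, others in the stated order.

table();
translate([409, -437, 0]) stool();
translate([1270, 330, 0]) stool();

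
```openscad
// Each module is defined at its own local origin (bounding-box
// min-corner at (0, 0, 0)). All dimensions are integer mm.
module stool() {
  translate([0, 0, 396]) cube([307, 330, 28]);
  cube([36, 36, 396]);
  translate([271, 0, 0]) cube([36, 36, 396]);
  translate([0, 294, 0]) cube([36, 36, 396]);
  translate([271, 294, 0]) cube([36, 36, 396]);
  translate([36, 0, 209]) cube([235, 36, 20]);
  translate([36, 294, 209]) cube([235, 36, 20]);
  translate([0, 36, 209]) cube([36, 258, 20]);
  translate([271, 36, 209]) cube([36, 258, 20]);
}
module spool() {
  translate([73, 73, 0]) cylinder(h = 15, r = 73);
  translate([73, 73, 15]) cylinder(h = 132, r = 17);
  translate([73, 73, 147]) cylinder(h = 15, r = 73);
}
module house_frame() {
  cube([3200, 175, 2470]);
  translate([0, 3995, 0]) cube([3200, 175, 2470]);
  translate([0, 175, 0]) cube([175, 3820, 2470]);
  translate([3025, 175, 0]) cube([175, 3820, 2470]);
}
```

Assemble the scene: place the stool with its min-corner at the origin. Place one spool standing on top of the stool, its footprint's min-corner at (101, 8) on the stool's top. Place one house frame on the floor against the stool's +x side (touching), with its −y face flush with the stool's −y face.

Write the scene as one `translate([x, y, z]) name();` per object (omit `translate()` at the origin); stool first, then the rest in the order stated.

stool();
translate([101, 8, 424]) spool();
translate([307, 0, 0]) house_frame();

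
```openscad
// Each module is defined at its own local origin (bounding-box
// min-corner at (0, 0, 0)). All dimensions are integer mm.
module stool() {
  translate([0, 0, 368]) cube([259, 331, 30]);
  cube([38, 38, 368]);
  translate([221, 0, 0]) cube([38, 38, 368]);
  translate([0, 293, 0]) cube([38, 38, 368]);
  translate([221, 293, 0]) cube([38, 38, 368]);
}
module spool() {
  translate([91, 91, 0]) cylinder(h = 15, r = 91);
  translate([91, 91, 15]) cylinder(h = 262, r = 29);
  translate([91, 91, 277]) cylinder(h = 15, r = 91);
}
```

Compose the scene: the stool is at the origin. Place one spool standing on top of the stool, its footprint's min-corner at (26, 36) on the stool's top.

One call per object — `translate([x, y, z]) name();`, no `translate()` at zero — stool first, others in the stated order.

stool();
translate([26, 36, 398]) spool();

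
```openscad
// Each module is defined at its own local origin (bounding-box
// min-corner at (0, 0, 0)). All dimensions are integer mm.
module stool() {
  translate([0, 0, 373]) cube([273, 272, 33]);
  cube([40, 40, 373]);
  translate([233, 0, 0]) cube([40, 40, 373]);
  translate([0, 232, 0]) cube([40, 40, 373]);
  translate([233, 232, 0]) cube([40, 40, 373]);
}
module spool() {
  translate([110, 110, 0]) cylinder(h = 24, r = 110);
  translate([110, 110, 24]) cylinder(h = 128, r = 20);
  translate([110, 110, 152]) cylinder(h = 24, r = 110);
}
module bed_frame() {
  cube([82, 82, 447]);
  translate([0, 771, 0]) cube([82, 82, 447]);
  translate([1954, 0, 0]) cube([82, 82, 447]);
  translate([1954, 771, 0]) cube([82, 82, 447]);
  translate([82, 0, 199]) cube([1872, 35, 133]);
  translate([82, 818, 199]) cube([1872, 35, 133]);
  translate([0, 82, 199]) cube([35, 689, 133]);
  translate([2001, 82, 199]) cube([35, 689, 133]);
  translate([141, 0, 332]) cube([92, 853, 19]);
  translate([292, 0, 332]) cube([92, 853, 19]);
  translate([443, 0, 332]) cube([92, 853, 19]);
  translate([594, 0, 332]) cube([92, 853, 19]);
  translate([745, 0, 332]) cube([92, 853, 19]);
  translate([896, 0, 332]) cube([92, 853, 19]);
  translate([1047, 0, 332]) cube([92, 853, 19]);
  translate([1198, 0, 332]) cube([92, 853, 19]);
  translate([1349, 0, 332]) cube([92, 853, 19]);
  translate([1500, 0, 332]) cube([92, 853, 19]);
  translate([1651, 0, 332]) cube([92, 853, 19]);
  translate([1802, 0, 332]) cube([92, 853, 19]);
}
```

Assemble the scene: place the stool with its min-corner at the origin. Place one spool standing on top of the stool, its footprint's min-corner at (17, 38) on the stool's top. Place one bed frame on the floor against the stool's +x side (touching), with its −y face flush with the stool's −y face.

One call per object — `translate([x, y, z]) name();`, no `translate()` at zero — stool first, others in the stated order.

stool();
translate([17, 38, 406]) spool();
translate([273, 0, 0]) bed_frame();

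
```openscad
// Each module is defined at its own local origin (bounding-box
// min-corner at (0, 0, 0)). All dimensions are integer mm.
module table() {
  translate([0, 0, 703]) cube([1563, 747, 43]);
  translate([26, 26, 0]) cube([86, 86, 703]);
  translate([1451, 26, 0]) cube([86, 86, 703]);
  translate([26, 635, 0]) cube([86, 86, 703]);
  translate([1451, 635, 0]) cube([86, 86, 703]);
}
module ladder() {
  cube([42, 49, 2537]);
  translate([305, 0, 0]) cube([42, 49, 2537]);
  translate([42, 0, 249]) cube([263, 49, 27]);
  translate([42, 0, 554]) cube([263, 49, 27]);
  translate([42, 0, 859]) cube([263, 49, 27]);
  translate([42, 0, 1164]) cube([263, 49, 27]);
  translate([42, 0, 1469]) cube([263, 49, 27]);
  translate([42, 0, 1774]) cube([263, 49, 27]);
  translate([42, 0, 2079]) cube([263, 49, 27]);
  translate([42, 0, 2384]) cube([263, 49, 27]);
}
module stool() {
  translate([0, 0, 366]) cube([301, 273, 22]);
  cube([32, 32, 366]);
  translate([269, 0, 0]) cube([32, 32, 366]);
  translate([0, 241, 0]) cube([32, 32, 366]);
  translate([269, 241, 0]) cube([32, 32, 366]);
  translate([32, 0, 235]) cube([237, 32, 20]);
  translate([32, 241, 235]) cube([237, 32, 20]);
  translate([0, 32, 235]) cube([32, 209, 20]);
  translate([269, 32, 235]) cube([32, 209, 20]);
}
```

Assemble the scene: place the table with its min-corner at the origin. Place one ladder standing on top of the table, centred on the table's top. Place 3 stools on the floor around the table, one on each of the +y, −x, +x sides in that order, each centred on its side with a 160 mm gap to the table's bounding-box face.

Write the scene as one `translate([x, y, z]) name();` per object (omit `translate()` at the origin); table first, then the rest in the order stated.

table();
translate([608, 349, 746]) ladder();
translate([631, 907, 0]) stool();
translate([-461, 237, 0]) stool();
translate([1723, 237, 0]) stool();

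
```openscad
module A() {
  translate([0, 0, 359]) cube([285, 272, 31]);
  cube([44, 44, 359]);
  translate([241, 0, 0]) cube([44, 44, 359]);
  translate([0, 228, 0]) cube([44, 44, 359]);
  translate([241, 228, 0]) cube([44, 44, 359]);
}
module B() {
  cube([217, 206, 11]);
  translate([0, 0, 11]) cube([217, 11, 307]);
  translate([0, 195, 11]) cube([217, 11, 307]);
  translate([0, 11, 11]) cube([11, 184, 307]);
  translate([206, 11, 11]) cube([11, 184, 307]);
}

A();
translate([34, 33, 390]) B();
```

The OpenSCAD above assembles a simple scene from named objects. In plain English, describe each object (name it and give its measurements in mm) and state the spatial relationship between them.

A is a four-legged stool. The seat is a 285×272×31 mm slab whose top surface is at z = 390 mm; four square legs, each 44×44 mm in cross-section, run from the floor (z = 0) to the underside of the seat, each flush with a corner of the seat.

B is an open-topped rectangular box: outside dimensions 217×206×318 mm, with a uniform wall and base thickness of 11 mm. The base is a full 217×206 slab on the floor; four walls sit on top of the base. The front and back walls (the −y and +y sides) span the full width; the two side walls fit between them.

The open box is on top of the stool, centred.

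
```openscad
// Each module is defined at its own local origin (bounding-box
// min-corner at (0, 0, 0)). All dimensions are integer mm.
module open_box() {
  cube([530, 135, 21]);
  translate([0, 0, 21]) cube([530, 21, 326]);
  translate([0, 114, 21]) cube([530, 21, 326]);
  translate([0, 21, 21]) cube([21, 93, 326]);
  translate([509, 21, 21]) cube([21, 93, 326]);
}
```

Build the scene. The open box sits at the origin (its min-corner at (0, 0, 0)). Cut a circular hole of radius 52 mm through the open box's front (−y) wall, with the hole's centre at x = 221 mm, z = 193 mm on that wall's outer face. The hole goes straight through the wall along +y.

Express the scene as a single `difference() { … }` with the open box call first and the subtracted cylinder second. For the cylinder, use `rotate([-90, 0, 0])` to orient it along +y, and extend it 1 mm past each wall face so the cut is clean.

difference() {
  open_box();
  translate([221, -1, 193]) rotate([-90, 0, 0]) cylinder(h = 23, r = 52);
}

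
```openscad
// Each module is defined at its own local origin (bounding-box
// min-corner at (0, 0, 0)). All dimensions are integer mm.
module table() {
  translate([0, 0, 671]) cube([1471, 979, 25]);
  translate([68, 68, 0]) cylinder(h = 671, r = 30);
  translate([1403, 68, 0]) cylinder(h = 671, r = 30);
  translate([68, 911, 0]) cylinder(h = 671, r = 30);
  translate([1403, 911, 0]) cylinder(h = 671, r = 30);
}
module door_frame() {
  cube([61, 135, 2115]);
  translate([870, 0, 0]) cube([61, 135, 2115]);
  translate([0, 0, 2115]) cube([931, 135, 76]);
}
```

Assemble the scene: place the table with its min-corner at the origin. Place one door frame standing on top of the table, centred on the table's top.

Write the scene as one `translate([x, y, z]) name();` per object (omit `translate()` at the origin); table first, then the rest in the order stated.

table();
translate([270, 422, 696]) door_frame();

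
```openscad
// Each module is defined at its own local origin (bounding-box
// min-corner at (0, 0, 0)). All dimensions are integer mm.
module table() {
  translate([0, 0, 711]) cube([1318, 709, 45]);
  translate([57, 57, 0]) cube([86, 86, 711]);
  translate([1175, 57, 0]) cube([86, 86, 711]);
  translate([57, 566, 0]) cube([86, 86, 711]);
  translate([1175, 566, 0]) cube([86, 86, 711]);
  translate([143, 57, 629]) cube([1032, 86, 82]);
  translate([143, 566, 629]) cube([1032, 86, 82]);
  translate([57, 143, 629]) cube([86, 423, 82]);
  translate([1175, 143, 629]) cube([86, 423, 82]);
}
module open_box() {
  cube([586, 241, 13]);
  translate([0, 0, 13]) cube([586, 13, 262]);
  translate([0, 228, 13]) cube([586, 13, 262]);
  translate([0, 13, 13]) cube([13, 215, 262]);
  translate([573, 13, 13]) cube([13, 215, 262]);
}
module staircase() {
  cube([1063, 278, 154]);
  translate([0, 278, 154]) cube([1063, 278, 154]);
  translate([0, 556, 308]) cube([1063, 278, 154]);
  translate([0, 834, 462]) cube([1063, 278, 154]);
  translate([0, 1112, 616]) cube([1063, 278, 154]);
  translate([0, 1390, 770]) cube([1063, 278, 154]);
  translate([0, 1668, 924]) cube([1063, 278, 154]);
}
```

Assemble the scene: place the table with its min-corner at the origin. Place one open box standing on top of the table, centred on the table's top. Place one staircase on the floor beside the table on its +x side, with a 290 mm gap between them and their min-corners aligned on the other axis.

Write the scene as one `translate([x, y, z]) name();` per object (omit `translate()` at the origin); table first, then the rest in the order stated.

table();
translate([366, 234, 756]) open_box();
translate([1608, 0, 0]) staircase();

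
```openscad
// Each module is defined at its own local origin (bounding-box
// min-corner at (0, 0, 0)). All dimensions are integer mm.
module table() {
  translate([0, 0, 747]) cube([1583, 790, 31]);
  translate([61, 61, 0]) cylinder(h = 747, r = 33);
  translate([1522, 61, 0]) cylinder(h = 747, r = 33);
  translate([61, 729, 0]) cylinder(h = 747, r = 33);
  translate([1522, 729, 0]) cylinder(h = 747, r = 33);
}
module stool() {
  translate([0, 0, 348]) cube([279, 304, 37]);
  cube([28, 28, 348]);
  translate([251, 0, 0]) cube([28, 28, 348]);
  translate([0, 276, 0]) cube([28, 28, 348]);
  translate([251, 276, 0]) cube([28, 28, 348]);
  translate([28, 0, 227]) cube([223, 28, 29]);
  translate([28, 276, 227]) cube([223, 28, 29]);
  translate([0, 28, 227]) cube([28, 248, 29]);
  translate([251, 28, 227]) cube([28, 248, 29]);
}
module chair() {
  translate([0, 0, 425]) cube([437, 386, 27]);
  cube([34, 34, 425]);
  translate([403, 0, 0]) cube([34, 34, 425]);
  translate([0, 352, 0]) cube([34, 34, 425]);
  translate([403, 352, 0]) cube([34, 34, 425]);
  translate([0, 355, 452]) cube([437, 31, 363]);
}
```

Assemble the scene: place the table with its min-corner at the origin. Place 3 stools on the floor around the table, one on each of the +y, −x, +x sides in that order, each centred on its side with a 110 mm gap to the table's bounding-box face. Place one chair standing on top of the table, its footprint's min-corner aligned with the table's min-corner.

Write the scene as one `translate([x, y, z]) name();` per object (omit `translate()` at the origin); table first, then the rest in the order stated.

table();
translate([652, 900, 0]) stool();
translate([-389, 243, 0]) stool();
translate([1693, 243, 0]) stool();
translate([0, 0, 778]) chair();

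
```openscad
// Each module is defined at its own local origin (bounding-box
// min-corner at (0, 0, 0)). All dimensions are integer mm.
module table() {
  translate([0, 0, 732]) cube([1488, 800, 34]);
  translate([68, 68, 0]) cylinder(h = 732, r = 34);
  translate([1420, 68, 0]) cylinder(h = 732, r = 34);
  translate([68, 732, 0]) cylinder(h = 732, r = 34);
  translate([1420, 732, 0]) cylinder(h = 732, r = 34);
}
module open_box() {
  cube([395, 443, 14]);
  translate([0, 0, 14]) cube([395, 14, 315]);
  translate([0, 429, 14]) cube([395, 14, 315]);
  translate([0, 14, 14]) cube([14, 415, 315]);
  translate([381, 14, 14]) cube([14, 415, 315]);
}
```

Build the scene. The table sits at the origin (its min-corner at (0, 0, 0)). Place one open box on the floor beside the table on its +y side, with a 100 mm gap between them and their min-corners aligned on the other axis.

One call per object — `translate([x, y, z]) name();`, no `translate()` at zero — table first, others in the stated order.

table();
translate([0, 900, 0]) open_box();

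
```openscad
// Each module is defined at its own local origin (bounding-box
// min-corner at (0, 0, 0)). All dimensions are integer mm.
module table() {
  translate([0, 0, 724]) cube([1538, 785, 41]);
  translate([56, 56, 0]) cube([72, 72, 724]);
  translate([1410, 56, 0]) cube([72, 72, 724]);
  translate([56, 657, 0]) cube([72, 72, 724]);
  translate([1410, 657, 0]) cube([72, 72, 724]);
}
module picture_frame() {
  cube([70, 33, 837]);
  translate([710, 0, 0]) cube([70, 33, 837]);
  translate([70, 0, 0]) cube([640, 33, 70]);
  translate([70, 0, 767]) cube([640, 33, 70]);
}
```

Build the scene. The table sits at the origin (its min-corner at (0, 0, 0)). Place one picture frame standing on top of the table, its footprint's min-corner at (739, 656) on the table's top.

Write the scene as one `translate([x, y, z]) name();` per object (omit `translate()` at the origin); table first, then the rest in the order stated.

table();
translate([739, 656, 765]) picture_frame();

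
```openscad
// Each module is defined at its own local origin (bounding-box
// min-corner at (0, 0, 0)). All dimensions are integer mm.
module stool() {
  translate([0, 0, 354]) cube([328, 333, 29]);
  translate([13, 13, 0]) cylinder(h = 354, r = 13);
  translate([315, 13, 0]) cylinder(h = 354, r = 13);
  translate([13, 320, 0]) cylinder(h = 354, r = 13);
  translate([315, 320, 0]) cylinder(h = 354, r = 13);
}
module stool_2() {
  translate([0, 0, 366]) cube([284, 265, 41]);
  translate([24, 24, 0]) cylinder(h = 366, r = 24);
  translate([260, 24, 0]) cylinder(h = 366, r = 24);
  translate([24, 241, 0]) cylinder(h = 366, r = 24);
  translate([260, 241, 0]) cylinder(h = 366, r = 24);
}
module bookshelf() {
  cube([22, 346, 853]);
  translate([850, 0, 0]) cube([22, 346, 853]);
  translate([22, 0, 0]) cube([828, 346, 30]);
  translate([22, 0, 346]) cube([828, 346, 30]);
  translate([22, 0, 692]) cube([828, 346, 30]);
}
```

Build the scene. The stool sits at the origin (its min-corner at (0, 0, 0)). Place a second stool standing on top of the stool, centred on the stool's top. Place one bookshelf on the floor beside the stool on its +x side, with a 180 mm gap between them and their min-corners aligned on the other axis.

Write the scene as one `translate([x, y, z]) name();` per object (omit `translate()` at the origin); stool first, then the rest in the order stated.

stool();
translate([22, 34, 383]) stool_2();
translate([508, 0, 0]) bookshelf();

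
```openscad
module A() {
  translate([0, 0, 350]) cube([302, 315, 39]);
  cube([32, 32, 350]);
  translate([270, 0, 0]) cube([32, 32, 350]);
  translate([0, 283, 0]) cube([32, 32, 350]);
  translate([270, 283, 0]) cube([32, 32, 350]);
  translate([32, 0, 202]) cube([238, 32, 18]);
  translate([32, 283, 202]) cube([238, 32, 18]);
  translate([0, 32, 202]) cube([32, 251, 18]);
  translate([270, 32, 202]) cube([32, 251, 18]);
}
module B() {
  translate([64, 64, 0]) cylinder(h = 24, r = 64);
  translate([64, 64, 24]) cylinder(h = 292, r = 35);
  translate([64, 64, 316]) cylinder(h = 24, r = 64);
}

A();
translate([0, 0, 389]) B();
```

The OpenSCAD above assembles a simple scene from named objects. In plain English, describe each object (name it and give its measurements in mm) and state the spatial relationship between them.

A is a four-legged stool. The seat is 302×315 mm, 39 mm thick, top at z = 389 mm. It stands on four square legs, each 32×32 mm in cross-section, from z = 0 to the seat underside, each flush with a corner of the seat. Four stretchers, 32 mm wide and 18 mm tall, connect adjacent legs with their undersides at z = 202 mm, each running between the inner faces of the legs it joins and aligned with the legs' outer faces on the other axis.

B is a spool: two coaxial disc flanges of radius 64 mm and thickness 24 mm, joined by a core cylinder of radius 35 mm and height 292 mm. The lower flange rests on z = 0 and the three cylinders share a vertical axis.

The spool is on top of the stool.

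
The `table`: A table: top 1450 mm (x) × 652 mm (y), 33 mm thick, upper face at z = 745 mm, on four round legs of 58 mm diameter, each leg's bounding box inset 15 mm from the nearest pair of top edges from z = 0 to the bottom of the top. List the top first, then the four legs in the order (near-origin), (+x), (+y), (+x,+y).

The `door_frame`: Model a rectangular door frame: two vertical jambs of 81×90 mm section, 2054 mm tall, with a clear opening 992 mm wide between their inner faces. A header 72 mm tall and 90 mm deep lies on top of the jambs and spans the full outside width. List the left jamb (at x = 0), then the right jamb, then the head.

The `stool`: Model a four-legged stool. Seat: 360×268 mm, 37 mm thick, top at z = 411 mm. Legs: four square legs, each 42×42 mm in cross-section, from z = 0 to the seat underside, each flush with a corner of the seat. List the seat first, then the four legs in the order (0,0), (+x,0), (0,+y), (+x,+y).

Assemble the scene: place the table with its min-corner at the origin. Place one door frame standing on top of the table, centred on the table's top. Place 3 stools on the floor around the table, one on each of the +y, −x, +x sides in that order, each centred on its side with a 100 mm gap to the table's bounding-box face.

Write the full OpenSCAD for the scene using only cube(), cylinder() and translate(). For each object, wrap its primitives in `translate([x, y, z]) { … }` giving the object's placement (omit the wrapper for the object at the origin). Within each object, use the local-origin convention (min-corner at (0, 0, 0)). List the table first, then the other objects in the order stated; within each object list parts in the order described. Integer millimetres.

translate([0, 0, 712]) cube([1450, 652, 33]);
translate([44, 44, 0]) cylinder(h = 712, r = 29);
translate([1406, 44, 0]) cylinder(h = 712, r = 29);
translate([44, 608, 0]) cylinder(h = 712, r = 29);
translate([1406, 608, 0]) cylinder(h = 712, r = 29);
translate([148, 281, 745]) {
  cube([81, 90, 2054]);
  translate([1073, 0, 0]) cube([81, 90, 2054]);
  translate([0, 0, 2054]) cube([1154, 90, 72]);
}
translate([545, 752, 0]) {
  translate([0, 0, 374]) cube([360, 268, 37]);
  cube([42, 42, 374]);
  translate([318, 0, 0]) cube([42, 42, 374]);
  translate([0, 226, 0]) cube([42, 42, 374]);
  translate([318, 226, 0]) cube([42, 42, 374]);
}
translate([-460, 192, 0]) {
  translate([0, 0, 374]) cube([360, 268, 37]);
  cube([42, 42, 374]);
  translate([318, 0, 0]) cube([42, 42, 374]);
  translate([0, 226, 0]) cube([42, 42, 374]);
  translate([318, 226, 0]) cube([42, 42, 374]);
}
translate([1550, 192, 0]) {
  translate([0, 0, 374]) cube([360, 268, 37]);
  cube([42, 42, 374]);
  translate([318, 0, 0]) cube([42, 42, 374]);
  translate([0, 226, 0]) cube([42, 42, 374]);
  translate([318, 226, 0]) cube([42, 42, 374]);
}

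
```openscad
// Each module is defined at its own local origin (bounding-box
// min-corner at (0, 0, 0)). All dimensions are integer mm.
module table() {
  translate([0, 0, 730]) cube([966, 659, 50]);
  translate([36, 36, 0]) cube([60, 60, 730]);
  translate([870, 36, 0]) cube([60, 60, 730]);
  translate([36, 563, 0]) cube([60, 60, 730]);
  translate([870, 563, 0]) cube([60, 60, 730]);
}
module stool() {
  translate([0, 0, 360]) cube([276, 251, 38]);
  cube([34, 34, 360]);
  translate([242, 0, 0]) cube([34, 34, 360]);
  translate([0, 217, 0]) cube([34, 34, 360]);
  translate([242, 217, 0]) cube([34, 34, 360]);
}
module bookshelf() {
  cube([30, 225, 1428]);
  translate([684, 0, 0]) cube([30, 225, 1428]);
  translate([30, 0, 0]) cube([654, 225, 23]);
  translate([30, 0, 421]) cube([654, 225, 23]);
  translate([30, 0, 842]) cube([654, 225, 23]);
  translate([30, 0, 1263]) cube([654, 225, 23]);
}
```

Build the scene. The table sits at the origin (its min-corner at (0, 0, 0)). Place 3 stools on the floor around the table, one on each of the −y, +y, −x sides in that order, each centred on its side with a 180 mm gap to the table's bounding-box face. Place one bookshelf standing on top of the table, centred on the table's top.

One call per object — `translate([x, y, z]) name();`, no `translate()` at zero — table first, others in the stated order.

table();
translate([345, -431, 0]) stool();
translate([345, 839, 0]) stool();
translate([-456, 204, 0]) stool();
translate([126, 217, 780]) bookshelf();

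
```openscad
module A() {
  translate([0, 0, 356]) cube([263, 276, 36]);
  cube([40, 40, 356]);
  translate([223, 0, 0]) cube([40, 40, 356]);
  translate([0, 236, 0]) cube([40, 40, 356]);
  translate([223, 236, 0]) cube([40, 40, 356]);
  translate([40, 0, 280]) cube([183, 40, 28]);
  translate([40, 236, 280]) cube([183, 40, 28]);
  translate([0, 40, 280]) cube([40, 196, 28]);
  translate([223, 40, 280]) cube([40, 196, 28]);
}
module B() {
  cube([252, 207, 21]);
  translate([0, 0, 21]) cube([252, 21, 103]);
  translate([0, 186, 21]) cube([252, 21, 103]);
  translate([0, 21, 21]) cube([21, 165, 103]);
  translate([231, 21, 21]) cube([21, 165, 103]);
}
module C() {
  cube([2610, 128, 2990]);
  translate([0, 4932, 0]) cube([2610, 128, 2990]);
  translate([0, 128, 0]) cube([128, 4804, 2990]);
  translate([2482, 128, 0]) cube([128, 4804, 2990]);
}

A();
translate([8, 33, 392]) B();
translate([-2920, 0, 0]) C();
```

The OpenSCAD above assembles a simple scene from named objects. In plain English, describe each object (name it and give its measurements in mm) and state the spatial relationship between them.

A is a four-legged stool. The seat is a 263×276×36 mm slab whose top surface is at z = 392 mm; four square legs, each 40×40 mm in cross-section, run from the floor (z = 0) to the underside of the seat, each flush with a corner of the seat. Four stretchers, 40 mm wide and 28 mm tall, connect adjacent legs with their undersides at z = 280 mm, each running between the inner faces of the legs it joins and aligned with the legs' outer faces on the other axis.

B is an open-topped rectangular box: outside dimensions 252×207×124 mm, with a uniform wall and base thickness of 21 mm. The base is a full 252×207 slab on the floor; four walls sit on top of the base. The front and back walls (the −y and +y sides) span the full width; the two side walls fit between them.

C is the wall frame of a small rectangular building: four walls, each 2990 mm tall and 128 mm thick, enclosing a footprint 2610 mm (x) by 5060 mm (y) outside-to-outside, with no floor or roof. The front and back walls (the −y and +y sides) span the full width; the two side walls fit between them.

The open box is on top of the stool. The house frame is on the floor beside the stool on its −x side.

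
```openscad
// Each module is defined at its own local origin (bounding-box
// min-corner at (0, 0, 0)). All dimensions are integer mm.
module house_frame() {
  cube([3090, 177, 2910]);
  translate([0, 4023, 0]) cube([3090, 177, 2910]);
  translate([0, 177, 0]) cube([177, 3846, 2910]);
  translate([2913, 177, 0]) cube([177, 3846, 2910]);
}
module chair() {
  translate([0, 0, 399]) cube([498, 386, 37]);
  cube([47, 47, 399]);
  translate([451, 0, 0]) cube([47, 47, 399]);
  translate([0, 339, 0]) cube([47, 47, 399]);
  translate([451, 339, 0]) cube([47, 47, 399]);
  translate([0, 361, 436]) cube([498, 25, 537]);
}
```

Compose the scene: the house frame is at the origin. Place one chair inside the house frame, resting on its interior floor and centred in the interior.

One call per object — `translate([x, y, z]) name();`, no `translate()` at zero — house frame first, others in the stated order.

house_frame();
translate([1296, 1907, 0]) chair();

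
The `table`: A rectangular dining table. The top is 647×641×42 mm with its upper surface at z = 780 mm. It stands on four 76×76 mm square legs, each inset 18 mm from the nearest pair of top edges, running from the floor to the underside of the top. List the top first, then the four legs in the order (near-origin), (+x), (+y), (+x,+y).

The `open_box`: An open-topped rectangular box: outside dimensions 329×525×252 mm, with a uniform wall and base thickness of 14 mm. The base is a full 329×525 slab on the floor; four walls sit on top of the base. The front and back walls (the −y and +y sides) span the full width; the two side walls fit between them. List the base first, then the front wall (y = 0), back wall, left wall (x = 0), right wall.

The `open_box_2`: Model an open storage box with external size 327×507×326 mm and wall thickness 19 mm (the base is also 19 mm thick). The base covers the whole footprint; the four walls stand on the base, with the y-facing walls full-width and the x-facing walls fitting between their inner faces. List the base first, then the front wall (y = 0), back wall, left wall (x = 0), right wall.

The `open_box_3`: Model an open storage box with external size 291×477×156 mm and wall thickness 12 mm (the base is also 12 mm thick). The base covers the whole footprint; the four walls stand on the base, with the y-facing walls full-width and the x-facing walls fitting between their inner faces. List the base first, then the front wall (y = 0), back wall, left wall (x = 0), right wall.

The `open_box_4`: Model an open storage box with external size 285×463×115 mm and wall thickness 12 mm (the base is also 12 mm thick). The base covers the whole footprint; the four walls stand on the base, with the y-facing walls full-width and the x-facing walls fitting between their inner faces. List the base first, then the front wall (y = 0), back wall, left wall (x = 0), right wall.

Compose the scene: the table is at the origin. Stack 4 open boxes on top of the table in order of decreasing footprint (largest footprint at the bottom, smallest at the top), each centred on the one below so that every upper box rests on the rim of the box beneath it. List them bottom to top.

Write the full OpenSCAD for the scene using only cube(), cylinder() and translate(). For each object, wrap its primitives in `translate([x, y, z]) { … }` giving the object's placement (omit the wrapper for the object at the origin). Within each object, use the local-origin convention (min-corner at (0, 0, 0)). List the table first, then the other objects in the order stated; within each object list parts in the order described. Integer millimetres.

translate([0, 0, 738]) cube([647, 641, 42]);
translate([18, 18, 0]) cube([76, 76, 738]);
translate([553, 18, 0]) cube([76, 76, 738]);
translate([18, 547, 0]) cube([76, 76, 738]);
translate([553, 547, 0]) cube([76, 76, 738]);
translate([159, 58, 780]) {
  cube([329, 525, 14]);
  translate([0, 0, 14]) cube([329, 14, 238]);
  translate([0, 511, 14]) cube([329, 14, 238]);
  translate([0, 14, 14]) cube([14, 497, 238]);
  translate([315, 14, 14]) cube([14, 497, 238]);
}
translate([160, 67, 1032]) {
  cube([327, 507, 19]);
  translate([0, 0, 19]) cube([327, 19, 307]);
  translate([0, 488, 19]) cube([327, 19, 307]);
  translate([0, 19, 19]) cube([19, 469, 307]);
  translate([308, 19, 19]) cube([19, 469, 307]);
}
translate([178, 82, 1358]) {
  cube([291, 477, 12]);
  translate([0, 0, 12]) cube([291, 12, 144]);
  translate([0, 465, 12]) cube([291, 12, 144]);
  translate([0, 12, 12]) cube([12, 453, 144]);
  translate([279, 12, 12]) cube([12, 453, 144]);
}
translate([181, 89, 1514]) {
  cube([285, 463, 12]);
  translate([0, 0, 12]) cube([285, 12, 103]);
  translate([0, 451, 12]) cube([285, 12, 103]);
  translate([0, 12, 12]) cube([12, 439, 103]);
  translate([273, 12, 12]) cube([12, 439, 103]);
}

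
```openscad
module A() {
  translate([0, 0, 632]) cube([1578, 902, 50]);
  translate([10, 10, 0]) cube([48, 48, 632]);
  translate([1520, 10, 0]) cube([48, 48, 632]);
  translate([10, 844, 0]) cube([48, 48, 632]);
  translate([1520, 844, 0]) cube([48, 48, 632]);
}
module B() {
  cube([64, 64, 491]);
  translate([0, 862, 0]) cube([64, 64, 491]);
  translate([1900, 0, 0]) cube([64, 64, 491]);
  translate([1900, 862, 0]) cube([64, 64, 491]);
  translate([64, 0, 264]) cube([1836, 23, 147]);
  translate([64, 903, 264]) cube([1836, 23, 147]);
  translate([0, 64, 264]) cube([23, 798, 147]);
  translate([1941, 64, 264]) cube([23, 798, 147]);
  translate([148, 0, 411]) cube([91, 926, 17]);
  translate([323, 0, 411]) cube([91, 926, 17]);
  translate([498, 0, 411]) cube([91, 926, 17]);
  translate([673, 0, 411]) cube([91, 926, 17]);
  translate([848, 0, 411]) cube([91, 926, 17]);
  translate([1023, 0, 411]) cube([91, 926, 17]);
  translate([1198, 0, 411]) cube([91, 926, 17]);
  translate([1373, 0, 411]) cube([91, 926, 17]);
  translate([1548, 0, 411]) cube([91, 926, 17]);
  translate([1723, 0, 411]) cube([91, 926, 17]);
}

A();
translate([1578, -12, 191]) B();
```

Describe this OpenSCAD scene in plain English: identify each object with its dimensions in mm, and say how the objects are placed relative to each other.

A is a table: top 1578 mm (x) × 902 mm (y), 50 mm thick, upper face at z = 682 mm, on four 48×48 mm square legs, each inset 10 mm from the nearest pair of top edges, running from z = 0 to the bottom of the top.

B is a bed frame 1964 mm long (x) by 926 mm wide (y). Four 64×64 mm corner posts, 491 mm tall, at the corners of the footprint. Four rails of 23 mm thickness and 147 mm height run between adjacent posts with their undersides at z = 264 mm, their outer faces flush with the outside of the frame (the two x-running rails run between the posts' inner faces; the two y-running rails run between the posts' inner faces). 10 slats, each 91 mm wide (x) and 17 mm thick, lie across the top of the two x-running rails, running the full 926 mm width of the frame in y; the slats are evenly spaced along x between the inner faces of the end posts with equal gaps (rounded down to the nearest mm) at the −x end and between each pair — any rounding remainder accumulates at the +x end.

The bed frame is beside the table with their tops flush at z = 682.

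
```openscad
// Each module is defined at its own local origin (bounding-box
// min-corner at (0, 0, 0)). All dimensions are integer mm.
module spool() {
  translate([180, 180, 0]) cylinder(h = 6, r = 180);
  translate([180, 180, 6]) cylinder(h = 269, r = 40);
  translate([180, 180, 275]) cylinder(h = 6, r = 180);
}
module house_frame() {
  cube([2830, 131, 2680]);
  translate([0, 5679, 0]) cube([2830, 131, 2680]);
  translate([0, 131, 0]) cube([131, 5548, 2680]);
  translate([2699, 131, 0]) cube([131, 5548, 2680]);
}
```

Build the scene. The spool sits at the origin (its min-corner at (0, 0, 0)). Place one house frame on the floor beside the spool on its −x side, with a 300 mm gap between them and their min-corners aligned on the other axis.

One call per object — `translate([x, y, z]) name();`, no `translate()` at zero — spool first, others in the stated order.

spool();
translate([-3130, 0, 0]) house_frame();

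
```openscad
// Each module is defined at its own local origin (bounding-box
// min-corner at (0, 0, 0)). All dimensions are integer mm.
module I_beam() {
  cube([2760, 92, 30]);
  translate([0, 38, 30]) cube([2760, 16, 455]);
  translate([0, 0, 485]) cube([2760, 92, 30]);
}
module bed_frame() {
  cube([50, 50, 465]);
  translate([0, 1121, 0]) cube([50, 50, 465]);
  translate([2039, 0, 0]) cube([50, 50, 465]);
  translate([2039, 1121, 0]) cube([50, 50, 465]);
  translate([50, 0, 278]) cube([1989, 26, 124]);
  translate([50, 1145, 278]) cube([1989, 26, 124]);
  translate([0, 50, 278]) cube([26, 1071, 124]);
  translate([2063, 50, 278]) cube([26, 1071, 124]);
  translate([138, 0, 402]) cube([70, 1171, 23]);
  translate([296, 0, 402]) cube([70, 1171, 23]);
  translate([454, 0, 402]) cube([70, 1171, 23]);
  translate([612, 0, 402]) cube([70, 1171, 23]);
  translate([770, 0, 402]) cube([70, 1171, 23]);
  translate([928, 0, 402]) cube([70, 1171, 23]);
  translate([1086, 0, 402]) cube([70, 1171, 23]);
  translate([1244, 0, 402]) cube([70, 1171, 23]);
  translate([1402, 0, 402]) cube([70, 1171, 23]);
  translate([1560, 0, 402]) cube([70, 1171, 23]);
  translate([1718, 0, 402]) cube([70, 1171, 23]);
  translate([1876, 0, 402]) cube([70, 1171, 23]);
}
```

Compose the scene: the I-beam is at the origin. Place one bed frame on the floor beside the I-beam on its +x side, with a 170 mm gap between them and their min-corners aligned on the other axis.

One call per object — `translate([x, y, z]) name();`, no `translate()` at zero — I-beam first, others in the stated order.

I_beam();
translate([2930, 0, 0]) bed_frame();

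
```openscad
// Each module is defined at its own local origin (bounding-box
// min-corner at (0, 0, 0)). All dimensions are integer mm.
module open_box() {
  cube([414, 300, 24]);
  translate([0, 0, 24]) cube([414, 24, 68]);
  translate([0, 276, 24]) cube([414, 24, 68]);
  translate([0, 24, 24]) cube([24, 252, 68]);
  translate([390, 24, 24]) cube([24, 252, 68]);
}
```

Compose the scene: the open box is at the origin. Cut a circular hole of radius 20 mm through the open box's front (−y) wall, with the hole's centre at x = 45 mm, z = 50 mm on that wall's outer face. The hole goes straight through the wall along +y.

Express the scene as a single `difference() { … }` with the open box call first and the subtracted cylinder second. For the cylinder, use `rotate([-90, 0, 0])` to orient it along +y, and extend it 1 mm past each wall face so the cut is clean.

difference() {
  open_box();
  translate([45, -1, 50]) rotate([-90, 0, 0]) cylinder(h = 26, r = 20);
}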